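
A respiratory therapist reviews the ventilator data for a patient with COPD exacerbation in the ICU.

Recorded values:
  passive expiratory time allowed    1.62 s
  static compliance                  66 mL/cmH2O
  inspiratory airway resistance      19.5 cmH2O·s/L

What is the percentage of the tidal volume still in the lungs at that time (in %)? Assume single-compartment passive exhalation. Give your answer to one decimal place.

28.4

τ = R × C = 19.5 × 66 mL/cmH2O = 19.5 × 0.066 L/cmH2O = 1.287 s.
Passive exhalation: V(t)/V₀ = e^(−t/τ) = e^(−1.62/1.287) = 0.284.
Fraction remaining = 0.284 → 28.4%.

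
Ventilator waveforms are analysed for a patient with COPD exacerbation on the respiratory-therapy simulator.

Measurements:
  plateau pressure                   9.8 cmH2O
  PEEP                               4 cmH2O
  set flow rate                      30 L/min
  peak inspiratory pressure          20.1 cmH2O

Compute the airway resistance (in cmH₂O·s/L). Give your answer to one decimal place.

Flow: 30 L/min ÷ 60 = 0.5 L/s.
Raw = (PIP − Pplat) / flow = (20.1 − 9.8) / 0.5 = 10.3 / 0.5 = 20.6 cmH2O·s/L.

20.6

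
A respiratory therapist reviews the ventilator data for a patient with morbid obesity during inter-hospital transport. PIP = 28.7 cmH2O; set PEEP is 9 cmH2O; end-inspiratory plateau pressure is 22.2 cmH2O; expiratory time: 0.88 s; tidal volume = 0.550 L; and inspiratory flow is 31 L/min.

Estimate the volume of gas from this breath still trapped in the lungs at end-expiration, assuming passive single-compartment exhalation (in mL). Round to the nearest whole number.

Flow: 31 L/min ÷ 60 = 0.5167 L/s.
R = (PIP − Pplat)/V̇ = (28.7 − 22.2) / 0.5167 = 6.5/0.5167 = 12.58 cmH2O·s/L.
C = Vt/(Pplat − PEEP) = 550.0 / (22.2 − 9) = 550.0/13.2 = 41.667 mL/cmH2O.
τ = R × C = 12.58 × 0.04167 L/cmH2O = 0.5242 s.
Fraction remaining = e^(−Te/τ) = e^(−0.88/0.5242) = 0.1866.
Trapped volume = 550.0 × 0.1866 = 102.63 mL.

103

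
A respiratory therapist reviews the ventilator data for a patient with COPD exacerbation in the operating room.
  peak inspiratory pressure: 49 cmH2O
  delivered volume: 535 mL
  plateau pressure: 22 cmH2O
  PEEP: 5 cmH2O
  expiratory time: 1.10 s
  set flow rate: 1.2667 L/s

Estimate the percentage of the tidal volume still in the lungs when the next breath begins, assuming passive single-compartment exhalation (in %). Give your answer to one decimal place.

19.4

R = (PIP − Pplat)/V̇ = (49 − 22) / 1.2667 = 27.0/1.2667 = 21.315 cmH2O·s/L.
C = Vt/(Pplat − PEEP) = 535.0 / (22 − 5) = 535.0/17.0 = 31.471 mL/cmH2O.
τ = R × C = 21.315 × 0.03147 L/cmH2O = 0.6708 s.
Fraction remaining at end-expiration = e^(−Te/τ) = e^(−1.10/0.6708) = 0.194 → 19.4%.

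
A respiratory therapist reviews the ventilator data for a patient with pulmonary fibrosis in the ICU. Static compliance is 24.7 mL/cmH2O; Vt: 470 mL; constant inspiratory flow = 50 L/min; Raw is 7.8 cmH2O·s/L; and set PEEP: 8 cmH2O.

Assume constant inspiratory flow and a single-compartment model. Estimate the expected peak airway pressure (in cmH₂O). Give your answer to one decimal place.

Flow: 50 L/min ÷ 60 = 0.8333 L/s.
Equation of motion (constant flow): PIP = Vt/C + R·V̇ + PEEP.
PIP = 470/24.7 + 7.8×0.8333 + 8 = 19.028 + 6.5 + 8 = 33.528 cmH2O.

33.5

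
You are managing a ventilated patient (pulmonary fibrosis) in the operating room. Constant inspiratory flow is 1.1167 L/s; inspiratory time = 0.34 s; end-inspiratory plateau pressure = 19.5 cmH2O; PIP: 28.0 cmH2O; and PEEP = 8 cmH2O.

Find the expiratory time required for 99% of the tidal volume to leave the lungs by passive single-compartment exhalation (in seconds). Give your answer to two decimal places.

Vt = flow × Ti = 1.1167 L/s × 0.34 s × 1000 mL/L = 379.68 mL.
R = (PIP − Pplat)/V̇ = (28.0 − 19.5) / 1.1167 = 8.5/1.1167 = 7.612 cmH2O·s/L.
C = Vt/(Pplat − PEEP) = 379.68 / (19.5 − 8) = 379.68/11.5 = 33.016 mL/cmH2O.
τ = R × C = 7.612 × 0.03302 L/cmH2O = 0.2513 s.
t = −τ·ln(1 − 0.99) = −0.2513·ln(0.01) = 1.157 s.

1.16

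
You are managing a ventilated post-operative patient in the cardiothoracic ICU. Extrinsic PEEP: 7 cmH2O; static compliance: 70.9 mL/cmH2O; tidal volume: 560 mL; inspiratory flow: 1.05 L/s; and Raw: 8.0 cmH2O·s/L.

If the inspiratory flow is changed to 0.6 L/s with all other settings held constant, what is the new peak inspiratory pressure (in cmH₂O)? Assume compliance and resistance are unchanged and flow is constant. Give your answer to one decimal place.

PIP = Vt/C + R·V̇ + PEEP (constant-flow equation of motion).
Only the resistive term changes: ΔPIP = R × ΔV̇ = 8.0 × (0.6 − 1.05) = 8.0 × -0.45 = -3.6 cmH2O.
Original PIP = 560/70.9 + 8.0×1.05 + 7 = 23.298 cmH2O; new PIP = 23.298 + (-3.6) = 19.698 cmH2O.

19.7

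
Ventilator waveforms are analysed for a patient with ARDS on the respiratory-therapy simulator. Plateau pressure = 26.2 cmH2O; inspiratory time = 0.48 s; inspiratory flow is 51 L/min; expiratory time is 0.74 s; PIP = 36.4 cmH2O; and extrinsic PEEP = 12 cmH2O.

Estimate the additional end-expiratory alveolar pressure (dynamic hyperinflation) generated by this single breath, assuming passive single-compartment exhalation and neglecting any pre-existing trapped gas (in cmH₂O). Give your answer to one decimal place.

1.7

Flow: 51 L/min ÷ 60 = 0.85 L/s.
Vt = flow × Ti = 0.85 L/s × 0.48 s × 1000 mL/L = 408.0 mL.
R = (PIP − Pplat)/V̇ = (36.4 − 26.2) / 0.85 = 10.2/0.85 = 12.0 cmH2O·s/L.
C = Vt/(Pplat − PEEP) = 408.0 / (26.2 − 12) = 408.0/14.2 = 28.732 mL/cmH2O.
τ = R × C = 12.0 × 0.02873 L/cmH2O = 0.3448 s.
Fraction remaining = e^(−Te/τ) = e^(−0.74/0.3448) = 0.1169; trapped volume = 408.0 × 0.1169 = 47.695 mL.
Additional alveolar pressure from trapping ≈ V_trapped / C = 47.695 / 28.732 = 1.66 cmH2O.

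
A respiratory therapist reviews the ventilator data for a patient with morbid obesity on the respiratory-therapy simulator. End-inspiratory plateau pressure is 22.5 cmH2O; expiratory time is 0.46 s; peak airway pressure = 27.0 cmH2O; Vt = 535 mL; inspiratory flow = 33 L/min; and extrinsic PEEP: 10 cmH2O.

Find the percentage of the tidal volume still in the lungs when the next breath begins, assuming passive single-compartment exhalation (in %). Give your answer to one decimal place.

Flow: 33 L/min ÷ 60 = 0.55 L/s.
R = (PIP − Pplat)/V̇ = (27.0 − 22.5) / 0.55 = 4.5/0.55 = 8.182 cmH2O·s/L.
C = Vt/(Pplat − PEEP) = 535.0 / (22.5 − 10) = 535.0/12.5 = 42.8 mL/cmH2O.
τ = R × C = 8.182 × 0.0428 L/cmH2O = 0.3502 s.
Fraction remaining at end-expiration = e^(−Te/τ) = e^(−0.46/0.3502) = 0.2689 → 26.89%.

26.9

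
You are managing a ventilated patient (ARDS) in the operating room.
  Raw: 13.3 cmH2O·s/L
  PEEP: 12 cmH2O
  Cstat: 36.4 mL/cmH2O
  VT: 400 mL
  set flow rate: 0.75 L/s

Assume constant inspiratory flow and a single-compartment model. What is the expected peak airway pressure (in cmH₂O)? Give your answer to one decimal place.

Equation of motion (constant flow): PIP = Vt/C + R·V̇ + PEEP.
PIP = 400/36.4 + 13.3×0.75 + 12 = 10.989 + 9.975 + 12 = 32.964 cmH2O.

33.0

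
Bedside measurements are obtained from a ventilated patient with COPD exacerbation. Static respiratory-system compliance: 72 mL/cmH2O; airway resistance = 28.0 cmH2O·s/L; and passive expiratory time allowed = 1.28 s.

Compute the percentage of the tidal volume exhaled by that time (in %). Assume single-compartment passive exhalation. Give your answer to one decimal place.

τ = R × C = 28.0 × 72 mL/cmH2O = 28.0 × 0.072 L/cmH2O = 2.016 s.
Passive exhalation: V(t)/V₀ = e^(−t/τ) = e^(−1.28/2.016) = 0.53.
Fraction exhaled = 1 − 0.53 = 0.47 → 47.0%.

47.0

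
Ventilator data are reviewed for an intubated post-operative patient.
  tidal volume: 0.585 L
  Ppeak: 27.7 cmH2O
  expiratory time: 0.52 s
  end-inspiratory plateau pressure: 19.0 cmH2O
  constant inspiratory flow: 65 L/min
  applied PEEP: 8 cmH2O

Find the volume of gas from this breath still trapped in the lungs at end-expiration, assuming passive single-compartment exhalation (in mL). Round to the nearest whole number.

Flow: 65 L/min ÷ 60 = 1.0833 L/s.
R = (PIP − Pplat)/V̇ = (27.7 − 19.0) / 1.0833 = 8.7/1.0833 = 8.031 cmH2O·s/L.
C = Vt/(Pplat − PEEP) = 585.0 / (19.0 − 8) = 585.0/11.0 = 53.182 mL/cmH2O.
τ = R × C = 8.031 × 0.05318 L/cmH2O = 0.4271 s.
Fraction remaining = e^(−Te/τ) = e^(−0.52/0.4271) = 0.296.
Trapped volume = 585.0 × 0.296 = 173.16 mL.

173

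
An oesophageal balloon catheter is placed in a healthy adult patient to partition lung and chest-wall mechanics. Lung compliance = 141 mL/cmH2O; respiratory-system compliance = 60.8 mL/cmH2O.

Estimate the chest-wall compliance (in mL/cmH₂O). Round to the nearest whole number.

1/Ccw = 1/Crs − 1/CL.
1/Ccw = 1/60.8 − 1/141 = 0.009355.
Ccw = 106.89 mL/cmH2O.

107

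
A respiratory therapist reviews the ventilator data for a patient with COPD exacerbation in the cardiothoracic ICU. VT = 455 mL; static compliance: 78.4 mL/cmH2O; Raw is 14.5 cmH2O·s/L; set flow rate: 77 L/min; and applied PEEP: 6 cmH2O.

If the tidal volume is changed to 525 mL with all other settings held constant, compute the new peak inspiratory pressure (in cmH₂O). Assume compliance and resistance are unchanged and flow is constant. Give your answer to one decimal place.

Flow: 77 L/min ÷ 60 = 1.2833 L/s.
PIP = Vt/C + R·V̇ + PEEP (constant-flow equation of motion).
Only the elastic term changes: ΔPIP = ΔVt / C = (525 − 455) / 78.4 = 0.8929 cmH2O.
Original PIP = 455/78.4 + 14.5×1.2833 + 6 = 30.411 cmH2O; new PIP = 30.411 + (0.8929) = 31.304 cmH2O.

31.3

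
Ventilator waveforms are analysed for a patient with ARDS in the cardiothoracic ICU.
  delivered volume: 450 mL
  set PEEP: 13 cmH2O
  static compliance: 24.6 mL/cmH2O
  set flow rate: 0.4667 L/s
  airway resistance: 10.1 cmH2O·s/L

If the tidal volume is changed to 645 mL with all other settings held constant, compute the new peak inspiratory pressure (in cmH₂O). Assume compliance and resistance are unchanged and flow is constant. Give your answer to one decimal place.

PIP = Vt/C + R·V̇ + PEEP (constant-flow equation of motion).
Only the elastic term changes: ΔPIP = ΔVt / C = (645 − 450) / 24.6 = 7.927 cmH2O.
Original PIP = 450/24.6 + 10.1×0.4667 + 13 = 36.006 cmH2O; new PIP = 36.006 + (7.927) = 43.933 cmH2O.

43.9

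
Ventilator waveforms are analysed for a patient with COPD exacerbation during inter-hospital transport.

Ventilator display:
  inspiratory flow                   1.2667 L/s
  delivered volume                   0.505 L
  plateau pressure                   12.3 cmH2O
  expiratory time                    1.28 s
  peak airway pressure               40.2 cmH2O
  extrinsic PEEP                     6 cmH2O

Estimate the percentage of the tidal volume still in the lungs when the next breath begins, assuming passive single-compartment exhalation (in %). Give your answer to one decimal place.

48.4

R = (PIP − Pplat)/V̇ = (40.2 − 12.3) / 1.2667 = 27.9/1.2667 = 22.026 cmH2O·s/L.
C = Vt/(Pplat − PEEP) = 505.0 / (12.3 − 6) = 505.0/6.3 = 80.159 mL/cmH2O.
τ = R × C = 22.026 × 0.08016 L/cmH2O = 1.766 s.
Fraction remaining at end-expiration = e^(−Te/τ) = e^(−1.28/1.766) = 0.4844 → 48.44%.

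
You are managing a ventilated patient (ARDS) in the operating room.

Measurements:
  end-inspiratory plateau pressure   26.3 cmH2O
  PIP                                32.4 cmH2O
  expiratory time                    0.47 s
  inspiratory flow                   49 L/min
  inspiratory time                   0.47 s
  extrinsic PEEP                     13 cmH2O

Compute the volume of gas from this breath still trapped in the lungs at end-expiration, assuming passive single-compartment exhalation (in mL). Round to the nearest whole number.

43

Flow: 49 L/min ÷ 60 = 0.8167 L/s.
Vt = flow × Ti = 0.8167 L/s × 0.47 s × 1000 mL/L = 383.85 mL.
R = (PIP − Pplat)/V̇ = (32.4 − 26.3) / 0.8167 = 6.1/0.8167 = 7.469 cmH2O·s/L.
C = Vt/(Pplat − PEEP) = 383.85 / (26.3 − 13) = 383.85/13.3 = 28.861 mL/cmH2O.
τ = R × C = 7.469 × 0.02886 L/cmH2O = 0.2156 s.
Fraction remaining = e^(−Te/τ) = e^(−0.47/0.2156) = 0.113.
Trapped volume = 383.85 × 0.113 = 43.375 mL.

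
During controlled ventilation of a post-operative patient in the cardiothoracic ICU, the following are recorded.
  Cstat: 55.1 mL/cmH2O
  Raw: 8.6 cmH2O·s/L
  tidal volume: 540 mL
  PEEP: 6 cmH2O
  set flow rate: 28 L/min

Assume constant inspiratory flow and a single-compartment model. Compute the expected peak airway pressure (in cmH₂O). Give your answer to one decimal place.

Flow: 28 L/min ÷ 60 = 0.4667 L/s.
Equation of motion (constant flow): PIP = Vt/C + R·V̇ + PEEP.
PIP = 540/55.1 + 8.6×0.4667 + 6 = 9.8 + 4.014 + 6 = 19.814 cmH2O.

19.8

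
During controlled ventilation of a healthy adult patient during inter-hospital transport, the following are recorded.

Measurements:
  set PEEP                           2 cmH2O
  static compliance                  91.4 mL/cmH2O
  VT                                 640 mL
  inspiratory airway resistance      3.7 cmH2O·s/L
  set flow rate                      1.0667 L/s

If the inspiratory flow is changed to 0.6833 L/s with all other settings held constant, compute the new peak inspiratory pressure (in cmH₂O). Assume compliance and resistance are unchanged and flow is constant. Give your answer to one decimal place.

PIP = Vt/C + R·V̇ + PEEP (constant-flow equation of motion).
Only the resistive term changes: ΔPIP = R × ΔV̇ = 3.7 × (0.6833 − 1.0667) = 3.7 × -0.3834 = -1.419 cmH2O.
Original PIP = 640/91.4 + 3.7×1.0667 + 2 = 12.949 cmH2O; new PIP = 12.949 + (-1.419) = 11.53 cmH2O.

11.5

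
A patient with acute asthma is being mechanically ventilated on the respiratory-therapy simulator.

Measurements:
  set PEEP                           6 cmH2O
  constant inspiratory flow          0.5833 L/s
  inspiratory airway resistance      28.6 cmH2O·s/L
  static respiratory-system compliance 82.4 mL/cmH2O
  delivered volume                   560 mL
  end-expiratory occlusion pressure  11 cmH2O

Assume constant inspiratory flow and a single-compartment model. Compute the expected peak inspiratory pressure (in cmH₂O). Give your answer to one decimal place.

34.5

Total PEEP = 11 cmH2O (set 6 + intrinsic 5); this is the baseline alveolar pressure.
Equation of motion (constant flow): PIP = Vt/C + R·V̇ + PEEP.
PIP = 560/82.4 + 28.6×0.5833 + 11 = 6.796 + 16.682 + 11 = 34.478 cmH2O.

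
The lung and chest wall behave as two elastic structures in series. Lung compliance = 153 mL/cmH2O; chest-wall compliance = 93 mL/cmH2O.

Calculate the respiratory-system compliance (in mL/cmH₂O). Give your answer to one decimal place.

57.8

Lung and chest wall are elastances in series: 1/Crs = 1/CL + 1/Ccw.
1/Crs = 1/153 + 1/93 = 0.01729.
Crs = 57.837 mL/cmH2O.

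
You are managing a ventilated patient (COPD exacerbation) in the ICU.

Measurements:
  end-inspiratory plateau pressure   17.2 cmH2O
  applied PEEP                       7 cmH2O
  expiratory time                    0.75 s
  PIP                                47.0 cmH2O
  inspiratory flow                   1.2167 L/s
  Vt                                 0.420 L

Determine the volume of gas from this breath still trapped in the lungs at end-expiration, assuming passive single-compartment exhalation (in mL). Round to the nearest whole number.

R = (PIP − Pplat)/V̇ = (47.0 − 17.2) / 1.2167 = 29.8/1.2167 = 24.492 cmH2O·s/L.
C = Vt/(Pplat − PEEP) = 420.0 / (17.2 − 7) = 420.0/10.2 = 41.176 mL/cmH2O.
τ = R × C = 24.492 × 0.04118 L/cmH2O = 1.009 s.
Fraction remaining = e^(−Te/τ) = e^(−0.75/1.009) = 0.4755.
Trapped volume = 420.0 × 0.4755 = 199.71 mL.

200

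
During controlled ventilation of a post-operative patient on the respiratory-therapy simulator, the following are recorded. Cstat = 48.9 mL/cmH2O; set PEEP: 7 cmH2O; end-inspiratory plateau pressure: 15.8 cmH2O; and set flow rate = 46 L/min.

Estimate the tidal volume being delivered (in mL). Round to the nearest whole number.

Vt = Cstat × (Pplat − PEEP) = 48.9 × (15.8 − 7) = 48.9 × 8.8 = 430.32 mL.

430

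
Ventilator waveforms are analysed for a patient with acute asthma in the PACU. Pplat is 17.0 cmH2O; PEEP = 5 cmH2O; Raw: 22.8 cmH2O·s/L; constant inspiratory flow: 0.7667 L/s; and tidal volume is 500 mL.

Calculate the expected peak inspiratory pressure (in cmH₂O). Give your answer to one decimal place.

34.5

PIP = Pplat + Raw × flow = 17.0 + 22.8 × 0.7667 = 17.0 + 17.481 = 34.481 cmH2O.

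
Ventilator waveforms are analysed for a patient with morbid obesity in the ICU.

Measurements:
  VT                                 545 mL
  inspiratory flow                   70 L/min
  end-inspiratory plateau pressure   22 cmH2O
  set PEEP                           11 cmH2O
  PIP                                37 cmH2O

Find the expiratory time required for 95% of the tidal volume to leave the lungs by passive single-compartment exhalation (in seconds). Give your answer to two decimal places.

1.91

Flow: 70 L/min ÷ 60 = 1.1667 L/s.
R = (PIP − Pplat)/V̇ = (37 − 22) / 1.1667 = 15.0/1.1667 = 12.857 cmH2O·s/L.
C = Vt/(Pplat − PEEP) = 545.0 / (22 − 11) = 545.0/11.0 = 49.545 mL/cmH2O.
τ = R × C = 12.857 × 0.04955 L/cmH2O = 0.6371 s.
t = −τ·ln(1 − 0.95) = −0.6371·ln(0.05) = 1.909 s.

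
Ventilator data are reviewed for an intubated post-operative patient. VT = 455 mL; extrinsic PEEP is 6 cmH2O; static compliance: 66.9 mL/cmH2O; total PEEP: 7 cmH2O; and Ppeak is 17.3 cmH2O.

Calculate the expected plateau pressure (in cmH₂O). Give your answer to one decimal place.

End-expiratory occlusion gives total PEEP = 7 cmH2O (intrinsic PEEP = 7 − 6 = 1). Use total PEEP for the elastic gradient.
Pplat = PEEPtotal + Vt / Cstat = 7 + 455 / 66.9 = 7 + 6.801 = 13.801 cmH2O.

13.8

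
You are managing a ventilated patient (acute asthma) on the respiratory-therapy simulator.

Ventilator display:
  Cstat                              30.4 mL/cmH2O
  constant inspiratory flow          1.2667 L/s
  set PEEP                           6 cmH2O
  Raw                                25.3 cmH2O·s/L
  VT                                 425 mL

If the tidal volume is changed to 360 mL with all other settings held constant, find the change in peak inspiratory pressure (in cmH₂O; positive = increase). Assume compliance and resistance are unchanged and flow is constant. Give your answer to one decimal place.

PIP = Vt/C + R·V̇ + PEEP (constant-flow equation of motion).
Only the elastic term changes: ΔPIP = ΔVt / C = (360 − 425) / 30.4 = -2.138 cmH2O.

-2.1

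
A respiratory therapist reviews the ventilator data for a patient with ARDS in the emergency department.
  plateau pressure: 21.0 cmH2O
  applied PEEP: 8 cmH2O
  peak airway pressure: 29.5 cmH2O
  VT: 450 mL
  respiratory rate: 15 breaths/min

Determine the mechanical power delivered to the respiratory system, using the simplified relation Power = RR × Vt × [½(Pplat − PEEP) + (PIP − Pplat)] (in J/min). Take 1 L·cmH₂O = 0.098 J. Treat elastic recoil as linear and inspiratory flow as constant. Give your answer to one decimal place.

9.9

Per-breath work = Vt × [½(Pplat−PEEP) + (PIP−Pplat)] = 0.450 × [0.5×13.0 + 8.5] = 0.450 × 15.0 = 6.75 L·cmH2O.
Power = 15 × 6.75 = 101.25 L·cmH2O/min.
× 0.098 J/(L·cmH2O) → 9.923 J/min.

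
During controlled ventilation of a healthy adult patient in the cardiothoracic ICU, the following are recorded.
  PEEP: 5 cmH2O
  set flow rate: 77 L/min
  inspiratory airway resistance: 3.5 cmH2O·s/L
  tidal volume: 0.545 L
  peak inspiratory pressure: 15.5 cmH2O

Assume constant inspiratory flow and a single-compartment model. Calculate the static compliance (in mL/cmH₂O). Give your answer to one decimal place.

Flow: 77 L/min ÷ 60 = 1.2833 L/s.
Equation of motion (constant flow): PIP = Vt/C + R·V̇ + PEEP.
Vt/C = PIP − R·V̇ − PEEP = 15.5 − 3.5×1.2833 − 5 = 15.5 − 4.492 − 5 = 6.008 cmH2O.
C = Vt / 6.008 = 545 / 6.008 = 90.712 mL/cmH2O.

90.7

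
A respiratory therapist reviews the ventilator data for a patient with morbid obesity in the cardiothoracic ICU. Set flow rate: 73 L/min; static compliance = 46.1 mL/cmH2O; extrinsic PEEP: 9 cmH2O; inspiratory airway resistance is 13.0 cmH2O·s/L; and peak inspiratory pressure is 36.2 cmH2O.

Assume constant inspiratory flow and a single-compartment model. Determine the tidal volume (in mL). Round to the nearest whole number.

Flow: 73 L/min ÷ 60 = 1.2167 L/s.
Equation of motion (constant flow): PIP = Vt/C + R·V̇ + PEEP.
Vt/C = PIP − R·V̇ − PEEP = 36.2 − 15.817 − 9 = 11.383 cmH2O.
Vt = C × 11.383 = 46.1 × 11.383 = 524.76 mL.

525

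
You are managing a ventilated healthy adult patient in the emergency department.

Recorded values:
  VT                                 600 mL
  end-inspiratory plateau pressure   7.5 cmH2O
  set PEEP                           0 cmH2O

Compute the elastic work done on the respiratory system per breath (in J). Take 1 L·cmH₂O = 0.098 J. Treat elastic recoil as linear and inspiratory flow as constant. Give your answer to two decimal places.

Elastic work ≈ ½ × (Pplat − PEEP) × Vt = 0.5 × (7.5 − 0) × 0.600 L = 0.5 × 7.5 × 0.600 = 2.25 L·cmH2O.
× 0.098 J/(L·cmH2O) → 0.2205 J.

0.22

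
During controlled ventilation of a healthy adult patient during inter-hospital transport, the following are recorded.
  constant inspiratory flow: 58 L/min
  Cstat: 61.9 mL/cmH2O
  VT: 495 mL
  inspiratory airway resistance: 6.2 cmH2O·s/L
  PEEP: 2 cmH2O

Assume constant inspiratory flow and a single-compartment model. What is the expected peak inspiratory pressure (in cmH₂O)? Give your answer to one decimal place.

Flow: 58 L/min ÷ 60 = 0.9667 L/s.
Equation of motion (constant flow): PIP = Vt/C + R·V̇ + PEEP.
PIP = 495/61.9 + 6.2×0.9667 + 2 = 7.997 + 5.994 + 2 = 15.991 cmH2O.

16.0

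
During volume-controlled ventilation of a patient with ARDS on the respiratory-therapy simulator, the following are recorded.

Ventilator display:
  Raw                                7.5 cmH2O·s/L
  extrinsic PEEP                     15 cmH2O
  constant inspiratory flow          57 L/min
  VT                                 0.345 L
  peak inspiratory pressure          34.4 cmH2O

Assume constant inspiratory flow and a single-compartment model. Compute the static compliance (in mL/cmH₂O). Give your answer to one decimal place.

Flow: 57 L/min ÷ 60 = 0.95 L/s.
Equation of motion (constant flow): PIP = Vt/C + R·V̇ + PEEP.
Vt/C = PIP − R·V̇ − PEEP = 34.4 − 7.5×0.95 − 15 = 34.4 − 7.125 − 15 = 12.275 cmH2O.
C = Vt / 12.275 = 345 / 12.275 = 28.106 mL/cmH2O.

28.1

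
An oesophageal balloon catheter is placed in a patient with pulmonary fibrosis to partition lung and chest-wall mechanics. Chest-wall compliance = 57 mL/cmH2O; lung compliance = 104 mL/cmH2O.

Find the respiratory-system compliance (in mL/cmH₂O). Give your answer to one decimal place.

Lung and chest wall are elastances in series: 1/Crs = 1/CL + 1/Ccw.
1/Crs = 1/104 + 1/57 = 0.02716.
Crs = 36.819 mL/cmH2O.

36.8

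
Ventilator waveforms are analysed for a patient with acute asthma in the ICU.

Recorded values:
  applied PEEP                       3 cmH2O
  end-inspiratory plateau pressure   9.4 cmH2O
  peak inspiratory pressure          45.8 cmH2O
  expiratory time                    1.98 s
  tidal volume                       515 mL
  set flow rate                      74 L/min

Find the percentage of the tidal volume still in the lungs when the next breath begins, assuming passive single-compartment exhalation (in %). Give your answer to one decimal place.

43.4

Flow: 74 L/min ÷ 60 = 1.2333 L/s.
R = (PIP − Pplat)/V̇ = (45.8 − 9.4) / 1.2333 = 36.4/1.2333 = 29.514 cmH2O·s/L.
C = Vt/(Pplat − PEEP) = 515.0 / (9.4 − 3) = 515.0/6.4 = 80.469 mL/cmH2O.
τ = R × C = 29.514 × 0.08047 L/cmH2O = 2.375 s.
Fraction remaining at end-expiration = e^(−Te/τ) = e^(−1.98/2.375) = 0.4344 → 43.44%.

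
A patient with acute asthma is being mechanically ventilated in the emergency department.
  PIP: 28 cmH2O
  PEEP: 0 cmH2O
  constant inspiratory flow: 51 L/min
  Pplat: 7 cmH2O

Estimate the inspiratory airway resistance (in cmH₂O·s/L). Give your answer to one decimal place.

24.7

Flow: 51 L/min ÷ 60 = 0.85 L/s.
Raw = (PIP − Pplat) / flow = (28 − 7) / 0.85 = 21.0 / 0.85 = 24.706 cmH2O·s/L.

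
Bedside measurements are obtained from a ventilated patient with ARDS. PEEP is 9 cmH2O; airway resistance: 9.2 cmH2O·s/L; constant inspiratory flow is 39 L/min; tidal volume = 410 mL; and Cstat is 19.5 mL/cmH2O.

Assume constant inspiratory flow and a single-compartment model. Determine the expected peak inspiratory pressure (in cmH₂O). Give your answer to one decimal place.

36.0

Flow: 39 L/min ÷ 60 = 0.65 L/s.
Equation of motion (constant flow): PIP = Vt/C + R·V̇ + PEEP.
PIP = 410/19.5 + 9.2×0.65 + 9 = 21.026 + 5.98 + 9 = 36.006 cmH2O.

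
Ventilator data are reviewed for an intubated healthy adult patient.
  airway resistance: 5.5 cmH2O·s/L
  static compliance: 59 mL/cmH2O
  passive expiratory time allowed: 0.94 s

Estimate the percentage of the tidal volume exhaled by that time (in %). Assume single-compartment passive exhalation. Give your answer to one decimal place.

τ = R × C = 5.5 × 59 mL/cmH2O = 5.5 × 0.059 L/cmH2O = 0.3245 s.
Passive exhalation: V(t)/V₀ = e^(−t/τ) = e^(−0.94/0.3245) = 0.0552.
Fraction exhaled = 1 − 0.0552 = 0.9448 → 94.48%.

94.5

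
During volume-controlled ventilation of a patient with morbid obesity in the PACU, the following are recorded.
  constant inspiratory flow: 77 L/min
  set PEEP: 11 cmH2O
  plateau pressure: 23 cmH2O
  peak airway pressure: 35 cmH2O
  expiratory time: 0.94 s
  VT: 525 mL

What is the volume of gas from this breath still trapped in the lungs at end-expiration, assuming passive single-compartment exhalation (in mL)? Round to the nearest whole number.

53

Flow: 77 L/min ÷ 60 = 1.2833 L/s.
R = (PIP − Pplat)/V̇ = (35 − 23) / 1.2833 = 12.0/1.2833 = 9.351 cmH2O·s/L.
C = Vt/(Pplat − PEEP) = 525.0 / (23 − 11) = 525.0/12.0 = 43.75 mL/cmH2O.
τ = R × C = 9.351 × 0.04375 L/cmH2O = 0.4091 s.
Fraction remaining = e^(−Te/τ) = e^(−0.94/0.4091) = 0.1005.
Trapped volume = 525.0 × 0.1005 = 52.763 mL.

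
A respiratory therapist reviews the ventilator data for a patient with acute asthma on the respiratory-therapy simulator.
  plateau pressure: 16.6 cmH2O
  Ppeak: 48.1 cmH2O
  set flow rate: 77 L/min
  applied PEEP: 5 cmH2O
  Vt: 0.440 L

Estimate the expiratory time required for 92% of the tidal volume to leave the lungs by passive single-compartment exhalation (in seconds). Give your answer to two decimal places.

2.35

Flow: 77 L/min ÷ 60 = 1.2833 L/s.
R = (PIP − Pplat)/V̇ = (48.1 − 16.6) / 1.2833 = 31.5/1.2833 = 24.546 cmH2O·s/L.
C = Vt/(Pplat − PEEP) = 440.0 / (16.6 − 5) = 440.0/11.6 = 37.931 mL/cmH2O.
τ = R × C = 24.546 × 0.03793 L/cmH2O = 0.931 s.
t = −τ·ln(1 − 0.92) = −0.931·ln(0.08) = 2.351 s.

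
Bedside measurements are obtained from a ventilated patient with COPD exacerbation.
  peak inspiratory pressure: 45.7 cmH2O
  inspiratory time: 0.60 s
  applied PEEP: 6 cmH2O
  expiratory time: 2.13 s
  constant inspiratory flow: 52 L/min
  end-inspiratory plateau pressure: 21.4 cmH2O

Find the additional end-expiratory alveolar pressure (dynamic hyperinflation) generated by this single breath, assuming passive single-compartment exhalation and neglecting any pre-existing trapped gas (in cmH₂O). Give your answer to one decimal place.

Flow: 52 L/min ÷ 60 = 0.8667 L/s.
Vt = flow × Ti = 0.8667 L/s × 0.60 s × 1000 mL/L = 520.02 mL.
R = (PIP − Pplat)/V̇ = (45.7 − 21.4) / 0.8667 = 24.3/0.8667 = 28.037 cmH2O·s/L.
C = Vt/(Pplat − PEEP) = 520.02 / (21.4 − 6) = 520.02/15.4 = 33.768 mL/cmH2O.
τ = R × C = 28.037 × 0.03377 L/cmH2O = 0.9468 s.
Fraction remaining = e^(−Te/τ) = e^(−2.13/0.9468) = 0.1054; trapped volume = 520.02 × 0.1054 = 54.81 mL.
Additional alveolar pressure from trapping ≈ V_trapped / C = 54.81 / 33.768 = 1.623 cmH2O.

1.6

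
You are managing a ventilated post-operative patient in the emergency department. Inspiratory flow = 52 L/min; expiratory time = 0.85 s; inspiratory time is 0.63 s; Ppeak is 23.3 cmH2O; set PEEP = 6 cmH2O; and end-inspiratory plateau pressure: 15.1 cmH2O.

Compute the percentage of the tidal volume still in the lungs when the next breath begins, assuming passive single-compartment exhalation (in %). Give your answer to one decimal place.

Flow: 52 L/min ÷ 60 = 0.8667 L/s.
Vt = flow × Ti = 0.8667 L/s × 0.63 s × 1000 mL/L = 546.02 mL.
R = (PIP − Pplat)/V̇ = (23.3 − 15.1) / 0.8667 = 8.2/0.8667 = 9.461 cmH2O·s/L.
C = Vt/(Pplat − PEEP) = 546.02 / (15.1 − 6) = 546.02/9.1 = 60.002 mL/cmH2O.
τ = R × C = 9.461 × 0.06 L/cmH2O = 0.5677 s.
Fraction remaining at end-expiration = e^(−Te/τ) = e^(−0.85/0.5677) = 0.2237 → 22.37%.

22.4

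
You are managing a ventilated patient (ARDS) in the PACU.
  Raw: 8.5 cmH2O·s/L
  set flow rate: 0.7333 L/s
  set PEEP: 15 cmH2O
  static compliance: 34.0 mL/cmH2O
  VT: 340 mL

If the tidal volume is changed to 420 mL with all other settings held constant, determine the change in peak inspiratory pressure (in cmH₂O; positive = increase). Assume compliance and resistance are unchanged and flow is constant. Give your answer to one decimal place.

2.4

PIP = Vt/C + R·V̇ + PEEP (constant-flow equation of motion).
Only the elastic term changes: ΔPIP = ΔVt / C = (420 − 340) / 34.0 = 2.353 cmH2O.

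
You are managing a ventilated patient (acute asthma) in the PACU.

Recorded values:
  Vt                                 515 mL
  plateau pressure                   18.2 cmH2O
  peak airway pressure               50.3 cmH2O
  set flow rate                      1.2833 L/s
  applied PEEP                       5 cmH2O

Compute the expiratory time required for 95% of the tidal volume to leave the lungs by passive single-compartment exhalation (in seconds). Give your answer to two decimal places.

2.92

R = (PIP − Pplat)/V̇ = (50.3 − 18.2) / 1.2833 = 32.1/1.2833 = 25.014 cmH2O·s/L.
C = Vt/(Pplat − PEEP) = 515.0 / (18.2 − 5) = 515.0/13.2 = 39.015 mL/cmH2O.
τ = R × C = 25.014 × 0.03902 L/cmH2O = 0.976 s.
t = −τ·ln(1 − 0.95) = −0.976·ln(0.05) = 2.924 s.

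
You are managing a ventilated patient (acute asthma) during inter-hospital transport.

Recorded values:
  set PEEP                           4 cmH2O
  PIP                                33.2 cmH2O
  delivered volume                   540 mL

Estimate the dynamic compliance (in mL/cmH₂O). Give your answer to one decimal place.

Dynamic compliance = Vt / (PIP − PEEP) = 540 / (33.2 − 4) = 540 / 29.2 = 18.493 mL/cmH2O.

18.5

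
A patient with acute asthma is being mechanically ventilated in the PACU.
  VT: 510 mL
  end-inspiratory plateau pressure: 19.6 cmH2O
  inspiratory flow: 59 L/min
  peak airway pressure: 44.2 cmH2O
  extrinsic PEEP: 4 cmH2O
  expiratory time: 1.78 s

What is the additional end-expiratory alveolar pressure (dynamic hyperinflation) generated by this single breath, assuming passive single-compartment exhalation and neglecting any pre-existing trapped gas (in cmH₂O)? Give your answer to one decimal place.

1.8

Flow: 59 L/min ÷ 60 = 0.9833 L/s.
R = (PIP − Pplat)/V̇ = (44.2 − 19.6) / 0.9833 = 24.6/0.9833 = 25.018 cmH2O·s/L.
C = Vt/(Pplat − PEEP) = 510.0 / (19.6 − 4) = 510.0/15.6 = 32.692 mL/cmH2O.
τ = R × C = 25.018 × 0.03269 L/cmH2O = 0.8178 s.
Fraction remaining = e^(−Te/τ) = e^(−1.78/0.8178) = 0.1134; trapped volume = 510.0 × 0.1134 = 57.834 mL.
Additional alveolar pressure from trapping ≈ V_trapped / C = 57.834 / 32.692 = 1.769 cmH2O.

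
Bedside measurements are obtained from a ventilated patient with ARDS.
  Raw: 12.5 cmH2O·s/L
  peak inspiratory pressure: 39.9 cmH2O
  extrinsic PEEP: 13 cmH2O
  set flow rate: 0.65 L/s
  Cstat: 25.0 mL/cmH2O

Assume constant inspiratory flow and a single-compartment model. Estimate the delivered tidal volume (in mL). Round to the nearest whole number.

Equation of motion (constant flow): PIP = Vt/C + R·V̇ + PEEP.
Vt/C = PIP − R·V̇ − PEEP = 39.9 − 8.125 − 13 = 18.775 cmH2O.
Vt = C × 18.775 = 25.0 × 18.775 = 469.38 mL.

469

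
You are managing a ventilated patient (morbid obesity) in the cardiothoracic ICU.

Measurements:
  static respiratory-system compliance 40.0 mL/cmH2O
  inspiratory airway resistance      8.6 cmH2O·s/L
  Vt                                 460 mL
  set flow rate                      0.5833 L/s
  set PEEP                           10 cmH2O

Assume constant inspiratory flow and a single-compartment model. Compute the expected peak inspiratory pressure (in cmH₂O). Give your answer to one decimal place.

26.5

Equation of motion (constant flow): PIP = Vt/C + R·V̇ + PEEP.
PIP = 460/40.0 + 8.6×0.5833 + 10 = 11.5 + 5.016 + 10 = 26.516 cmH2O.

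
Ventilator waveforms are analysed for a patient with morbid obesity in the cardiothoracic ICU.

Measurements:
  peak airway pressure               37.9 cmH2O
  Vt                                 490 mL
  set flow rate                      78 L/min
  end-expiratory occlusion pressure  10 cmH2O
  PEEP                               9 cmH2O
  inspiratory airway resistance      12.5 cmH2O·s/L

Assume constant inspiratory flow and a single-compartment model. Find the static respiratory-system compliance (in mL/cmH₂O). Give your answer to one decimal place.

42.1

Flow: 78 L/min ÷ 60 = 1.3 L/s.
Total PEEP = 10 cmH2O (set 9 + intrinsic 1); this is the baseline alveolar pressure.
Equation of motion (constant flow): PIP = Vt/C + R·V̇ + PEEP.
Vt/C = PIP − R·V̇ − PEEP = 37.9 − 12.5×1.3 − 10 = 37.9 − 16.25 − 10 = 11.65 cmH2O.
C = Vt / 11.65 = 490 / 11.65 = 42.06 mL/cmH2O.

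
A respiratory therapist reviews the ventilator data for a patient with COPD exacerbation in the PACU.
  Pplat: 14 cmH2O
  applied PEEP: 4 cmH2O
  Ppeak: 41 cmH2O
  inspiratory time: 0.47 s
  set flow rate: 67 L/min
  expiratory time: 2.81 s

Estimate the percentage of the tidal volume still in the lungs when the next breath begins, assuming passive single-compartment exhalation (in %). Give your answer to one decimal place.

10.9

Flow: 67 L/min ÷ 60 = 1.1167 L/s.
Vt = flow × Ti = 1.1167 L/s × 0.47 s × 1000 mL/L = 524.85 mL.
R = (PIP − Pplat)/V̇ = (41 − 14) / 1.1167 = 27.0/1.1167 = 24.178 cmH2O·s/L.
C = Vt/(Pplat − PEEP) = 524.85 / (14 − 4) = 524.85/10.0 = 52.485 mL/cmH2O.
τ = R × C = 24.178 × 0.05249 L/cmH2O = 1.269 s.
Fraction remaining at end-expiration = e^(−Te/τ) = e^(−2.81/1.269) = 0.1092 → 10.92%.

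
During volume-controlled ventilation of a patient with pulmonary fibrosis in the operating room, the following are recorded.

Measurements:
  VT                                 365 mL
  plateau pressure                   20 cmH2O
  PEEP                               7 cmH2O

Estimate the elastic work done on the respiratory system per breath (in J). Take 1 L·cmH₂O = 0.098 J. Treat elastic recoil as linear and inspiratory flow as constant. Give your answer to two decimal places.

Elastic work ≈ ½ × (Pplat − PEEP) × Vt = 0.5 × (20 − 7) × 0.365 L = 0.5 × 13.0 × 0.365 = 2.373 L·cmH2O.
× 0.098 J/(L·cmH2O) → 0.2326 J.

0.23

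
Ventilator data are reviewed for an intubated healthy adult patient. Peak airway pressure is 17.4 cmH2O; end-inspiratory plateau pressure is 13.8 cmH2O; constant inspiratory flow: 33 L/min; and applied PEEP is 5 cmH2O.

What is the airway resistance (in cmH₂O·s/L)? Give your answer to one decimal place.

Flow: 33 L/min ÷ 60 = 0.55 L/s.
Raw = (PIP − Pplat) / flow = (17.4 − 13.8) / 0.55 = 3.6 / 0.55 = 6.545 cmH2O·s/L.

6.5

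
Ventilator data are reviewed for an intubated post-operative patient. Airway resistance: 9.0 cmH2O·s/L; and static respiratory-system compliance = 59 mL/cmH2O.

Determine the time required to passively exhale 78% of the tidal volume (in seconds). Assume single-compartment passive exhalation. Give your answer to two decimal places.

0.80

τ = R × C = 9.0 × 59 mL/cmH2O = 9.0 × 0.059 L/cmH2O = 0.531 s.
Exhaled fraction f = 1 − e^(−t/τ) → t = −τ·ln(1 − f) = −0.531·ln(0.22) = 0.804 s.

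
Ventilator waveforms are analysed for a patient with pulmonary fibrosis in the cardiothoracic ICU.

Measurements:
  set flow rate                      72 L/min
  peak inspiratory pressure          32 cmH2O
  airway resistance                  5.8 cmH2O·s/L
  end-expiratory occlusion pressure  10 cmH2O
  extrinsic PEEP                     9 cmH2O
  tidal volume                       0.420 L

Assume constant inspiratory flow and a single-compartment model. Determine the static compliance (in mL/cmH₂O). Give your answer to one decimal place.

Flow: 72 L/min ÷ 60 = 1.2 L/s.
Total PEEP = 10 cmH2O (set 9 + intrinsic 1); this is the baseline alveolar pressure.
Equation of motion (constant flow): PIP = Vt/C + R·V̇ + PEEP.
Vt/C = PIP − R·V̇ − PEEP = 32 − 5.8×1.2 − 10 = 32 − 6.96 − 10 = 15.04 cmH2O.
C = Vt / 15.04 = 420 / 15.04 = 27.926 mL/cmH2O.

27.9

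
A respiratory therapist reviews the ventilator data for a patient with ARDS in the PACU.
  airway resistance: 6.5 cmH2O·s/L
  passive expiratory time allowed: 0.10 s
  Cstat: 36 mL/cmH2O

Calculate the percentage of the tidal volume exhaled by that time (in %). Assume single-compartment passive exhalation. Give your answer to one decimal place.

34.8

τ = R × C = 6.5 × 36 mL/cmH2O = 6.5 × 0.036 L/cmH2O = 0.234 s.
Passive exhalation: V(t)/V₀ = e^(−t/τ) = e^(−0.10/0.234) = 0.6522.
Fraction exhaled = 1 − 0.6522 = 0.3478 → 34.78%.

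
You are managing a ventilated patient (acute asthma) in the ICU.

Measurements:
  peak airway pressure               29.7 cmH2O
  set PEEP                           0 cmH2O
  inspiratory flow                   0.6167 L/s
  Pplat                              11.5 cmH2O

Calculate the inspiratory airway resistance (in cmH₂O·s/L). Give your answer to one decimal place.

29.5

Raw = (PIP − Pplat) / flow = (29.7 − 11.5) / 0.6167 = 18.2 / 0.6167 = 29.512 cmH2O·s/L.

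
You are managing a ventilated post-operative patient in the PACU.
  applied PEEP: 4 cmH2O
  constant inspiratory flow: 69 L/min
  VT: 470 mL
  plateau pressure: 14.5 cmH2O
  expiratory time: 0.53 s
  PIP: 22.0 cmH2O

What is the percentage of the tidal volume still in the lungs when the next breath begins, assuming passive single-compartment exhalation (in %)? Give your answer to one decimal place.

Flow: 69 L/min ÷ 60 = 1.15 L/s.
R = (PIP − Pplat)/V̇ = (22.0 − 14.5) / 1.15 = 7.5/1.15 = 6.522 cmH2O·s/L.
C = Vt/(Pplat − PEEP) = 470.0 / (14.5 − 4) = 470.0/10.5 = 44.762 mL/cmH2O.
τ = R × C = 6.522 × 0.04476 L/cmH2O = 0.2919 s.
Fraction remaining at end-expiration = e^(−Te/τ) = e^(−0.53/0.2919) = 0.1627 → 16.27%.

16.3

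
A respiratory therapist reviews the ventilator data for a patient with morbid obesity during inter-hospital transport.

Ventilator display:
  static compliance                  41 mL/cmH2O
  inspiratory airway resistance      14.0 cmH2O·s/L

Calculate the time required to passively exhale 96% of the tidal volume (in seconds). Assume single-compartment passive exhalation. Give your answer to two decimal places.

τ = R × C = 14.0 × 41 mL/cmH2O = 14.0 × 0.041 L/cmH2O = 0.574 s.
Exhaled fraction f = 1 − e^(−t/τ) → t = −τ·ln(1 − f) = −0.574·ln(0.04) = 1.848 s.

1.85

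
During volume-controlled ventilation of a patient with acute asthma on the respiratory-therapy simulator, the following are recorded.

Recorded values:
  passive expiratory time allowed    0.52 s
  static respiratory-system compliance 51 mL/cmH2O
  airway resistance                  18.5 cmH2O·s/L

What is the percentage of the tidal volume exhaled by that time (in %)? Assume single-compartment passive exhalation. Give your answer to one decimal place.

τ = R × C = 18.5 × 51 mL/cmH2O = 18.5 × 0.051 L/cmH2O = 0.9435 s.
Passive exhalation: V(t)/V₀ = e^(−t/τ) = e^(−0.52/0.9435) = 0.5763.
Fraction exhaled = 1 − 0.5763 = 0.4237 → 42.37%.

42.4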